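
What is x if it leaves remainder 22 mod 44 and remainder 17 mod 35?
682

Using Chinese Remainder Theorem:
M = 44 × 35 = 1540
M1 = 35, M2 = 44
y1 = 35^(-1) mod 44 = 39
y2 = 44^(-1) mod 35 = 4
x = (22×35×39 + 17×44×4) mod 1540 = 682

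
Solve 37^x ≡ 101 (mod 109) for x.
45

Baby-step giant-step with step n = ⌈√109⌉ = 11.
Baby steps 37^j mod 109 (j:value) for j=0..10: 0:1, 1:37, 2:61, 3:77, 4:15, 5:10, 6:43, 7:65, 8:7, 9:41, 10:100.
Giant-step multiplier: 37^(-11) ≡ 37^(108-11) = 37^97 ≡ 18 (mod 109).
Giant steps γ_i = 101·18^i mod 109: γ_0=101, γ_1=74, γ_2=24, γ_3=105, γ_4=37 (in table at j=1).
x = i·n + j = 4·11 + 1 = 45.
Check: 37^45 ≡ 101 (mod 109).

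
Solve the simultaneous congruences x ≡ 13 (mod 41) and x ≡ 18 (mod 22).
546

Using Chinese Remainder Theorem:
M = 41 × 22 = 902
M1 = 22, M2 = 41
y1 = 22^(-1) mod 41 = 28
y2 = 41^(-1) mod 22 = 7
x = (13×22×28 + 18×41×7) mod 902 = 546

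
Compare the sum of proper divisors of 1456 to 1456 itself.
abundant

Proper divisors of 1456: sum = 1 + 2 + 4 + 7 + 8 + 13 + 14 + 16 + ... + 182 + 208 + 364 + 728 (19 divisors) = 2016
Since 2016 > 1456, 1456 is abundant.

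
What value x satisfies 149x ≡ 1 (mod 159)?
143

gcd(149, 159) = 1, so the inverse exists.
Extended Euclidean algorithm on (159, 149):
159 = 1 × 149 + 10  ⟹  10 = (1)·159 + (-1)·149
149 = 14 × 10 + 9  ⟹  9 = (-14)·159 + (15)·149
10 = 1 × 9 + 1  ⟹  1 = (15)·159 + (-16)·149
So (-16)·149 ≡ 1 (mod 159), i.e. 149^(-1) ≡ -16 ≡ 143 (mod 159).
Check: 149 × 143 = 21307 ≡ 1 (mod 159)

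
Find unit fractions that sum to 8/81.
1/11 + 1/128 + 1/22810 + 1/1300717440

Greedy algorithm:
8/81: ceiling(81/8) = 11, use 1/11
7/891: ceiling(891/7) = 128, use 1/128
5/114048: ceiling(114048/5) = 22810, use 1/22810
1/1300717440: ceiling(1300717440/1) = 1300717440, use 1/1300717440
Result: 8/81 = 1/11 + 1/128 + 1/22810 + 1/1300717440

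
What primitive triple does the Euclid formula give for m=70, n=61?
(1179, 8540, 8621)

Euclid's formula: a = m² - n², b = 2mn, c = m² + n²
m = 70, n = 61
a = 70² - 61² = 4900 - 3721 = 1179
b = 2 × 70 × 61 = 8540
c = 70² + 61² = 4900 + 3721 = 8621
Verification: 1179² + 8540² = 1390041 + 72931600 = 74321641 = 8621² ✓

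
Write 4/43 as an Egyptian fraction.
1/11 + 1/473

Greedy algorithm:
4/43: ceiling(43/4) = 11, use 1/11
1/473: ceiling(473/1) = 473, use 1/473
Result: 4/43 = 1/11 + 1/473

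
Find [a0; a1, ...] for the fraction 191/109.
[1; 1, 3, 27]

Euclidean algorithm steps:
191 = 1 × 109 + 82
109 = 1 × 82 + 27
82 = 3 × 27 + 1
27 = 27 × 1 + 0
Continued fraction: [1; 1, 3, 27]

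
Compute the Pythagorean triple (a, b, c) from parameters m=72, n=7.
(5135, 1008, 5233)

Euclid's formula: a = m² - n², b = 2mn, c = m² + n²
m = 72, n = 7
a = 72² - 7² = 5184 - 49 = 5135
b = 2 × 72 × 7 = 1008
c = 72² + 7² = 5184 + 49 = 5233
Verification: 5135² + 1008² = 26368225 + 1016064 = 27384289 = 5233² ✓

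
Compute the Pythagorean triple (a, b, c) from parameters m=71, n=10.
(4941, 1420, 5141)

Euclid's formula: a = m² - n², b = 2mn, c = m² + n²
m = 71, n = 10
a = 71² - 10² = 5041 - 100 = 4941
b = 2 × 71 × 10 = 1420
c = 71² + 10² = 5041 + 100 = 5141
Verification: 4941² + 1420² = 24413481 + 2016400 = 26429881 = 5141² ✓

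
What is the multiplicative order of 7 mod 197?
98

197 is prime, so ord(7) divides φ(197) = 196.
Divisors of 196: 1, 2, 4, 7, 14, 28, 49, 98, 196.
Repeated squaring: 7^1 ≡ 7, 7^2 ≡ 49, 7^4 ≡ 37, 7^8 ≡ 187, 7^16 ≡ 100, 7^32 ≡ 150, 7^64 ≡ 42, 7^128 ≡ 188 (mod 197).
Test 7^d mod 197 for each divisor d in increasing order:
7^1 ≡ 7
7^2 ≡ 49
7^4 ≡ 37
7^7 = 7^4·7^2·7^1 ≡ 83
7^14 = 7^8·7^4·7^2 ≡ 191
7^28 = 7^16·7^8·7^4 ≡ 36
7^49 = 7^32·7^16·7^1 ≡ 196
7^98 = 7^64·7^32·7^2 ≡ 1  ← first divisor giving 1
The order is 98.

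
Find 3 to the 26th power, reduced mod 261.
216

Repeated squaring. Binary of 26 = 11010.
3^1 ≡ 3 (mod 261); 3^2 ≡ 9 (mod 261); 3^4 ≡ 81 (mod 261); 3^8 ≡ 36 (mod 261); 3^16 ≡ 252 (mod 261)
3^26 = 3^2 × 3^8 × 3^16 ≡ 216 (mod 261)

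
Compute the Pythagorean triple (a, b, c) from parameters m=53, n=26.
(2133, 2756, 3485)

Euclid's formula: a = m² - n², b = 2mn, c = m² + n²
m = 53, n = 26
a = 53² - 26² = 2809 - 676 = 2133
b = 2 × 53 × 26 = 2756
c = 53² + 26² = 2809 + 676 = 3485
Verification: 2133² + 2756² = 4549689 + 7595536 = 12145225 = 3485² ✓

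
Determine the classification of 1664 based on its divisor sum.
abundant

Proper divisors of 1664: sum = 1 + 2 + 4 + 8 + 13 + 16 + 26 + 32 + 52 + 64 + 104 + 128 + 208 + 416 + 832 = 1906
Since 1906 > 1664, 1664 is abundant.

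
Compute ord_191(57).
190

191 is prime, so ord(57) divides φ(191) = 190.
Divisors of 190: 1, 2, 5, 10, 19, 38, 95, 190.
Repeated squaring: 57^1 ≡ 57, 57^2 ≡ 2, 57^4 ≡ 4, 57^8 ≡ 16, 57^16 ≡ 65, 57^32 ≡ 23, 57^64 ≡ 147, 57^128 ≡ 26 (mod 191).
Test 57^d mod 191 for each divisor d in increasing order:
57^1 ≡ 57
57^2 ≡ 2
57^5 = 57^4·57^1 ≡ 37
57^10 = 57^8·57^2 ≡ 32
57^19 = 57^16·57^2·57^1 ≡ 152
57^38 = 57^32·57^4·57^2 ≡ 184
57^95 = 57^64·57^16·57^8·57^4·57^2·57^1 ≡ 190
57^190 = 57^128·57^32·57^16·57^8·57^4·57^2 ≡ 1  ← first divisor giving 1
The order is 190.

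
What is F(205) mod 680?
225

Matrix identity: Q^n = [[F_(n+1), F_n], [F_n, F_(n-1)]] with Q = [[1,1],[1,0]].
n = 205 = 11001101₂. Square-and-multiply, entries mod 680:
Q^1 = [[1,1],[1,0]]
Q^3 = (Q^1)²·Q = [[3,2],[2,1]]
Q^6 = (Q^3)² = [[13,8],[8,5]]
Q^12 = (Q^6)² = [[233,144],[144,89]]
Q^25 = (Q^12)²·Q = [[353,225],[225,128]]
Q^51 = (Q^25)²·Q = [[579,474],[474,105]]
Q^102 = (Q^51)² = [[277,536],[536,421]]
Q^205 = (Q^102)²·Q = [[353,225],[225,128]]
F_205 mod 680 = Q^205[0][1] = 225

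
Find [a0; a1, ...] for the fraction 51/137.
[0; 2, 1, 2, 5, 3]

Euclidean algorithm steps:
51 = 0 × 137 + 51
137 = 2 × 51 + 35
51 = 1 × 35 + 16
35 = 2 × 16 + 3
16 = 5 × 3 + 1
3 = 3 × 1 + 0
Continued fraction: [0; 2, 1, 2, 5, 3]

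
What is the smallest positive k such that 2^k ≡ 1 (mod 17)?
8

17 is prime, so ord(2) divides φ(17) = 16.
Divisors of 16: 1, 2, 4, 8, 16.
Repeated squaring: 2^1 ≡ 2, 2^2 ≡ 4, 2^4 ≡ 16, 2^8 ≡ 1, 2^16 ≡ 1 (mod 17).
Test 2^d mod 17 for each divisor d in increasing order:
2^1 ≡ 2
2^2 ≡ 4
2^4 ≡ 16
2^8 ≡ 1  ← first divisor giving 1
The order is 8.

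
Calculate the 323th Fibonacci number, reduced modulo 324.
161

Matrix identity: Q^n = [[F_(n+1), F_n], [F_n, F_(n-1)]] with Q = [[1,1],[1,0]].
n = 323 = 101000011₂. Square-and-multiply, entries mod 324:
Q^1 = [[1,1],[1,0]]
Q^2 = (Q^1)² = [[2,1],[1,1]]
Q^5 = (Q^2)²·Q = [[8,5],[5,3]]
Q^10 = (Q^5)² = [[89,55],[55,34]]
Q^20 = (Q^10)² = [[254,285],[285,293]]
Q^40 = (Q^20)² = [[265,51],[51,214]]
Q^80 = (Q^40)² = [[250,129],[129,121]]
Q^161 = (Q^80)²·Q = [[316,85],[85,231]]
Q^323 = (Q^161)²·Q = [[0,161],[161,163]]
F_323 mod 324 = Q^323[0][1] = 161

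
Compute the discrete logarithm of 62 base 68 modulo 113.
6

Baby-step giant-step with step n = ⌈√113⌉ = 11.
Baby steps 68^j mod 113 (j:value) for j=0..10: 0:1, 1:68, 2:104, 3:66, 4:81, 5:84, 6:62, 7:35, 8:7, 9:24, 10:50.
h = 62 is already in the table at j=6, so x = 6.
Check: 68^6 ≡ 62 (mod 113).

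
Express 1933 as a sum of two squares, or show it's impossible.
13² + 42² (a=13, b=42)

Factorization: 1933 = 1933
By Fermat: n is sum of two squares iff every prime p ≡ 3 (mod 4) appears to even power.
All primes ≡ 3 (mod 4) appear to even power.
Search a = 0, 1, 2, … for 1933 - a² a perfect square: first hit at a = 13: 1933 - 169 = 1764 = 42².
1933 = 13² + 42² = 169 + 1764 ✓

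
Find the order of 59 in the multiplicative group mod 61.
60

61 is prime, so ord(59) divides φ(61) = 60.
Divisors of 60: 1, 2, 3, 4, 5, 6, 10, 12, 15, 20, 30, 60.
Repeated squaring: 59^1 ≡ 59, 59^2 ≡ 4, 59^4 ≡ 16, 59^8 ≡ 12, 59^16 ≡ 22, 59^32 ≡ 57 (mod 61).
Test 59^d mod 61 for each divisor d in increasing order:
59^1 ≡ 59
59^2 ≡ 4
59^3 = 59^2·59^1 ≡ 53
59^4 ≡ 16
59^5 = 59^4·59^1 ≡ 29
59^6 = 59^4·59^2 ≡ 3
59^10 = 59^8·59^2 ≡ 48
59^12 = 59^8·59^4 ≡ 9
59^15 = 59^8·59^4·59^2·59^1 ≡ 50
59^20 = 59^16·59^4 ≡ 47
59^30 = 59^16·59^8·59^4·59^2 ≡ 60
59^60 = 59^32·59^16·59^8·59^4 ≡ 1  ← first divisor giving 1
The order is 60.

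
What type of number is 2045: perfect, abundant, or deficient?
deficient

Proper divisors of 2045: sum = 1 + 5 + 409 = 415
Since 415 < 2045, 2045 is deficient.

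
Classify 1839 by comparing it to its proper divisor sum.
deficient

Proper divisors of 1839: sum = 1 + 3 + 613 = 617
Since 617 < 1839, 1839 is deficient.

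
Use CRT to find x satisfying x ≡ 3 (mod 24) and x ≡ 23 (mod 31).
147

Using Chinese Remainder Theorem:
M = 24 × 31 = 744
M1 = 31, M2 = 24
y1 = 31^(-1) mod 24 = 7
y2 = 24^(-1) mod 31 = 22
x = (3×31×7 + 23×24×22) mod 744 = 147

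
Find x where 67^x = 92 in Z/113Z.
53

Baby-step giant-step with step n = ⌈√113⌉ = 11.
Baby steps 67^j mod 113 (j:value) for j=0..10: 0:1, 1:67, 2:82, 3:70, 4:57, 5:90, 6:41, 7:35, 8:85, 9:45, 10:77.
Giant-step multiplier: 67^(-11) ≡ 67^(112-11) = 67^101 ≡ 84 (mod 113).
Giant steps γ_i = 92·84^i mod 113: γ_0=92, γ_1=44, γ_2=80, γ_3=53, γ_4=45 (in table at j=9).
x = i·n + j = 4·11 + 9 = 53.
Check: 67^53 ≡ 92 (mod 113).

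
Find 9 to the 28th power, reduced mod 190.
161

Repeated squaring. Binary of 28 = 11100.
9^1 ≡ 9 (mod 190); 9^2 ≡ 81 (mod 190); 9^4 ≡ 101 (mod 190); 9^8 ≡ 131 (mod 190); 9^16 ≡ 61 (mod 190)
9^28 = 9^4 × 9^8 × 9^16 ≡ 161 (mod 190)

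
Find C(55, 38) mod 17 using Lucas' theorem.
3

Using Lucas' theorem:
Write n=55 and k=38 in base 17:
n in base 17: [3, 4]
k in base 17: [2, 4]
C(55,38) mod 17 = ∏ C(n_i, k_i) mod 17
Digit binomials (mod 17): C(3,2) = 3; C(4,4) = 1
Product: 3 × 1 = 3 ≡ 3 (mod 17)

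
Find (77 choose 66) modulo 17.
0

Using Lucas' theorem:
Write n=77 and k=66 in base 17:
n in base 17: [4, 9]
k in base 17: [3, 15]
C(77,66) mod 17 = ∏ C(n_i, k_i) mod 17
Digit binomials (mod 17): C(4,3) = 4; C(9,15) = 0 (k_i > n_i)
Product: 4 × 0 = 0 ≡ 0 (mod 17)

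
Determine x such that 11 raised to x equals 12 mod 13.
6

Baby-step giant-step with step n = ⌈√13⌉ = 4.
Baby steps 11^j mod 13 (j:value) for j=0..3: 0:1, 1:11, 2:4, 3:5.
Giant-step multiplier: 11^(-4) ≡ 11^(12-4) = 11^8 ≡ 9 (mod 13).
Giant steps γ_i = 12·9^i mod 13: γ_0=12, γ_1=4 (in table at j=2).
x = i·n + j = 1·4 + 2 = 6.
Check: 11^6 ≡ 12 (mod 13).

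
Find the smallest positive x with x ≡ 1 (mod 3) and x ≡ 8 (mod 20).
28

Using Chinese Remainder Theorem:
M = 3 × 20 = 60
M1 = 20, M2 = 3
y1 = 20^(-1) mod 3 = 2
y2 = 3^(-1) mod 20 = 7
x = (1×20×2 + 8×3×7) mod 60 = 28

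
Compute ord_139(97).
6

139 is prime, so ord(97) divides φ(139) = 138.
Divisors of 138: 1, 2, 3, 6, 23, 46, 69, 138.
Repeated squaring: 97^1 ≡ 97, 97^2 ≡ 96, 97^4 ≡ 42, 97^8 ≡ 96, 97^16 ≡ 42, 97^32 ≡ 96, 97^64 ≡ 42, 97^128 ≡ 96 (mod 139).
Test 97^d mod 139 for each divisor d in increasing order:
97^1 ≡ 97
97^2 ≡ 96
97^3 = 97^2·97^1 ≡ 138
97^6 = 97^4·97^2 ≡ 1  ← first divisor giving 1
The order is 6.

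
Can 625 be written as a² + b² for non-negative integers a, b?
0² + 25² (a=0, b=25)

Factorization: 625 = 5^4
By Fermat: n is sum of two squares iff every prime p ≡ 3 (mod 4) appears to even power.
All primes ≡ 3 (mod 4) appear to even power.
Search a = 0, 1, 2, … for 625 - a² a perfect square: first hit at a = 0: 625 - 0 = 625 = 25².
625 = 0² + 25² = 0 + 625 ✓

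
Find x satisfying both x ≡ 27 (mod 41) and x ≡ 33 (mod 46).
355

Using Chinese Remainder Theorem:
M = 41 × 46 = 1886
M1 = 46, M2 = 41
y1 = 46^(-1) mod 41 = 33
y2 = 41^(-1) mod 46 = 9
x = (27×46×33 + 33×41×9) mod 1886 = 355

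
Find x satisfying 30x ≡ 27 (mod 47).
x ≡ 15 (mod 47)

gcd(30, 47) = 1, which divides 27, so solutions exist.
Find 30^(-1) mod 47 by the extended Euclidean algorithm:
47 = 1 × 30 + 17  ⟹  17 = (1)·47 + (-1)·30
30 = 1 × 17 + 13  ⟹  13 = (-1)·47 + (2)·30
17 = 1 × 13 + 4  ⟹  4 = (2)·47 + (-3)·30
13 = 3 × 4 + 1  ⟹  1 = (-7)·47 + (11)·30
So (11)·30 ≡ 1 (mod 47), i.e. 30^(-1) ≡ 11 (mod 47).
x ≡ 11 × 27 = 297 ≡ 15 (mod 47).
Check: 30 × 15 = 450 ≡ 27 (mod 47).
Unique solution: x ≡ 15 (mod 47)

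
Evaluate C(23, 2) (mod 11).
0

Using Lucas' theorem:
Write n=23 and k=2 in base 11:
n in base 11: [2, 1]
k in base 11: [0, 2]
C(23,2) mod 11 = ∏ C(n_i, k_i) mod 11
Digit binomials (mod 11): C(2,0) = 1; C(1,2) = 0 (k_i > n_i)
Product: 1 × 0 = 0 ≡ 0 (mod 11)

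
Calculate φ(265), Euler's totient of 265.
208

265 = 5 × 53
φ(n) = n × ∏(1 - 1/p) for each prime p dividing n
φ(265) = 265 × (1 - 1/5) × (1 - 1/53) = 208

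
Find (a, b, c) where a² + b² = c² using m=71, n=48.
(2737, 6816, 7345)

Euclid's formula: a = m² - n², b = 2mn, c = m² + n²
m = 71, n = 48
a = 71² - 48² = 5041 - 2304 = 2737
b = 2 × 71 × 48 = 6816
c = 71² + 48² = 5041 + 2304 = 7345
Verification: 2737² + 6816² = 7491169 + 46457856 = 53949025 = 7345² ✓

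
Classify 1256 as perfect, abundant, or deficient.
deficient

Proper divisors of 1256: sum = 1 + 2 + 4 + 8 + 157 + 314 + 628 = 1114
Since 1114 < 1256, 1256 is deficient.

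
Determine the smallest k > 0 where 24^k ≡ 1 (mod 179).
178

179 is prime, so ord(24) divides φ(179) = 178.
Divisors of 178: 1, 2, 89, 178.
Repeated squaring: 24^1 ≡ 24, 24^2 ≡ 39, 24^4 ≡ 89, 24^8 ≡ 45, 24^16 ≡ 56, 24^32 ≡ 93, 24^64 ≡ 57, 24^128 ≡ 27 (mod 179).
Test 24^d mod 179 for each divisor d in increasing order:
24^1 ≡ 24
24^2 ≡ 39
24^89 = 24^64·24^16·24^8·24^1 ≡ 178
24^178 = 24^128·24^32·24^16·24^2 ≡ 1  ← first divisor giving 1
The order is 178.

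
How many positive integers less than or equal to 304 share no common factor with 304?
144

304 = 2^4 × 19
φ(n) = n × ∏(1 - 1/p) for each prime p dividing n
φ(304) = 304 × (1 - 1/2) × (1 - 1/19) = 144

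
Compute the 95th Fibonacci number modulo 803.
588

Matrix identity: Q^n = [[F_(n+1), F_n], [F_n, F_(n-1)]] with Q = [[1,1],[1,0]].
n = 95 = 1011111₂. Square-and-multiply, entries mod 803:
Q^1 = [[1,1],[1,0]]
Q^2 = (Q^1)² = [[2,1],[1,1]]
Q^5 = (Q^2)²·Q = [[8,5],[5,3]]
Q^11 = (Q^5)²·Q = [[144,89],[89,55]]
Q^23 = (Q^11)²·Q = [[597,552],[552,45]]
Q^47 = (Q^23)²·Q = [[505,244],[244,261]]
Q^95 = (Q^47)²·Q = [[393,588],[588,608]]
F_95 mod 803 = Q^95[0][1] = 588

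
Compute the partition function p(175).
435157697830

p(n) counts ways to write n as a sum of positive integers (order ignored).
Euler's pentagonal recurrence: p(k) = p(k-1) + p(k-2) - p(k-5) - p(k-7) + p(k-12) + p(k-15) - ... (offsets j(3j∓1)/2, signs ++--, p(0)=1, p(<0)=0).
DP table for k = 0..174: p(0)=1, p(1)=1, p(2)=2, p(3)=3, p(4)=5, p(5)=7, p(6)=11, p(7)=15, p(8)=22, p(9)=30, p(10)=42, p(11)=56, p(12)=77, p(13)=101, p(14)=135, p(15)=176, p(16)=231, p(17)=297, p(18)=385, p(19)=490, p(20)=627, p(21)=792, p(22)=1002, p(23)=1255, p(24)=1575, p(25)=1958, p(26)=2436, p(27)=3010, p(28)=3718, p(29)=4565, p(30)=5604, p(31)=6842, p(32)=8349, p(33)=10143, p(34)=12310, p(35)=14883, p(36)=17977, p(37)=21637, p(38)=26015, p(39)=31185, p(40)=37338, p(41)=44583, p(42)=53174, p(43)=63261, p(44)=75175, p(45)=89134, p(46)=105558, p(47)=124754, p(48)=147273, p(49)=173525, p(50)=204226, p(51)=239943, p(52)=281589, p(53)=329931, p(54)=386155, p(55)=451276, p(56)=526823, p(57)=614154, p(58)=715220, p(59)=831820, p(60)=966467, p(61)=1121505, p(62)=1300156, p(63)=1505499, p(64)=1741630, p(65)=2012558, p(66)=2323520, p(67)=2679689, p(68)=3087735, p(69)=3554345, p(70)=4087968, p(71)=4697205, p(72)=5392783, p(73)=6185689, p(74)=7089500, p(75)=8118264, p(76)=9289091, p(77)=10619863, p(78)=12132164, p(79)=13848650, p(80)=15796476, p(81)=18004327, p(82)=20506255, p(83)=23338469, p(84)=26543660, p(85)=30167357, p(86)=34262962, p(87)=38887673, p(88)=44108109, p(89)=49995925, p(90)=56634173, p(91)=64112359, p(92)=72533807, p(93)=82010177, p(94)=92669720, p(95)=104651419, p(96)=118114304, p(97)=133230930, p(98)=150198136, p(99)=169229875, p(100)=190569292, p(101)=214481126, p(102)=241265379, p(103)=271248950, p(104)=304801365, p(105)=342325709, p(106)=384276336, p(107)=431149389, p(108)=483502844, p(109)=541946240, p(110)=607163746, p(111)=679903203, p(112)=761002156, p(113)=851376628, p(114)=952050665, p(115)=1064144451, p(116)=1188908248, p(117)=1327710076, p(118)=1482074143, p(119)=1653668665, p(120)=1844349560, p(121)=2056148051, p(122)=2291320912, p(123)=2552338241, p(124)=2841940500, p(125)=3163127352, p(126)=3519222692, p(127)=3913864295, p(128)=4351078600, p(129)=4835271870, p(130)=5371315400, p(131)=5964539504, p(132)=6620830889, p(133)=7346629512, p(134)=8149040695, p(135)=9035836076, p(136)=10015581680, p(137)=11097645016, p(138)=12292341831, p(139)=13610949895, p(140)=15065878135, p(141)=16670689208, p(142)=18440293320, p(143)=20390982757, p(144)=22540654445, p(145)=24908858009, p(146)=27517052599, p(147)=30388671978, p(148)=33549419497, p(149)=37027355200, p(150)=40853235313, p(151)=45060624582, p(152)=49686288421, p(153)=54770336324, p(154)=60356673280, p(155)=66493182097, p(156)=73232243759, p(157)=80630964769, p(158)=88751778802, p(159)=97662728555, p(160)=107438159466, p(161)=118159068427, p(162)=129913904637, p(163)=142798995930, p(164)=156919475295, p(165)=172389800255, p(166)=189334822579, p(167)=207890420102, p(168)=228204732751, p(169)=250438925115, p(170)=274768617130, p(171)=301384802048, p(172)=330495499613, p(173)=362326859895, p(174)=397125074750.
Final step: p(175) = p(174) + p(173) - p(170) - p(168) + p(163) + p(160) - p(153) - p(149) + p(140) + p(135) - p(124) - p(118) + p(105) + p(98) - p(83) - p(75) + p(58) + p(49) - p(30) - p(20)
= 397125074750 + 362326859895 - 274768617130 - 228204732751 + 142798995930 + 107438159466 - 54770336324 - 37027355200 + 15065878135 + 9035836076 - 2841940500 - 1482074143 + 342325709 + 150198136 - 23338469 - 8118264 + 715220 + 173525 - 5604 - 627
= 435157697830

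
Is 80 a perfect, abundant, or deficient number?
abundant

Proper divisors of 80: sum = 1 + 2 + 4 + 5 + 8 + 10 + 16 + 20 + 40 = 106
Since 106 > 80, 80 is abundant.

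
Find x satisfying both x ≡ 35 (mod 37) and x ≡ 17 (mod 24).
257

Using Chinese Remainder Theorem:
M = 37 × 24 = 888
M1 = 24, M2 = 37
y1 = 24^(-1) mod 37 = 17
y2 = 37^(-1) mod 24 = 13
x = (35×24×17 + 17×37×13) mod 888 = 257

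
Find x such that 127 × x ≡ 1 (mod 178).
171

gcd(127, 178) = 1, so the inverse exists.
Extended Euclidean algorithm on (178, 127):
178 = 1 × 127 + 51  ⟹  51 = (1)·178 + (-1)·127
127 = 2 × 51 + 25  ⟹  25 = (-2)·178 + (3)·127
51 = 2 × 25 + 1  ⟹  1 = (5)·178 + (-7)·127
So (-7)·127 ≡ 1 (mod 178), i.e. 127^(-1) ≡ -7 ≡ 171 (mod 178).
Check: 127 × 171 = 21717 ≡ 1 (mod 178)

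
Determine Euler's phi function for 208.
96

208 = 2^4 × 13
φ(n) = n × ∏(1 - 1/p) for each prime p dividing n
φ(208) = 208 × (1 - 1/2) × (1 - 1/13) = 96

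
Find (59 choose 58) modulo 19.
2

Using Lucas' theorem:
Write n=59 and k=58 in base 19:
n in base 19: [3, 2]
k in base 19: [3, 1]
C(59,58) mod 19 = ∏ C(n_i, k_i) mod 19
Digit binomials (mod 19): C(3,3) = 1; C(2,1) = 2
Product: 1 × 2 = 2 ≡ 2 (mod 19)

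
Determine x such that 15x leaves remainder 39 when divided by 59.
x ≡ 38 (mod 59)

gcd(15, 59) = 1, which divides 39, so solutions exist.
Find 15^(-1) mod 59 by the extended Euclidean algorithm:
59 = 3 × 15 + 14  ⟹  14 = (1)·59 + (-3)·15
15 = 1 × 14 + 1  ⟹  1 = (-1)·59 + (4)·15
So (4)·15 ≡ 1 (mod 59), i.e. 15^(-1) ≡ 4 (mod 59).
x ≡ 4 × 39 = 156 ≡ 38 (mod 59).
Check: 15 × 38 = 570 ≡ 39 (mod 59).
Unique solution: x ≡ 38 (mod 59)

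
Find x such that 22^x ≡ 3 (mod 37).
2

Baby-step giant-step with step n = ⌈√37⌉ = 7.
Baby steps 22^j mod 37 (j:value) for j=0..6: 0:1, 1:22, 2:3, 3:29, 4:9, 5:13, 6:27.
h = 3 is already in the table at j=2, so x = 2.
Check: 22^2 ≡ 3 (mod 37).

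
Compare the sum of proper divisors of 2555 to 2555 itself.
deficient

Proper divisors of 2555: sum = 1 + 5 + 7 + 35 + 73 + 365 + 511 = 997
Since 997 < 2555, 2555 is deficient.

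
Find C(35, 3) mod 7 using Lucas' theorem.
0

Using Lucas' theorem:
Write n=35 and k=3 in base 7:
n in base 7: [5, 0]
k in base 7: [0, 3]
C(35,3) mod 7 = ∏ C(n_i, k_i) mod 7
Digit binomials (mod 7): C(5,0) = 1; C(0,3) = 0 (k_i > n_i)
Product: 1 × 0 = 0 ≡ 0 (mod 7)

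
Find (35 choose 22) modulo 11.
3

Using Lucas' theorem:
Write n=35 and k=22 in base 11:
n in base 11: [3, 2]
k in base 11: [2, 0]
C(35,22) mod 11 = ∏ C(n_i, k_i) mod 11
Digit binomials (mod 11): C(3,2) = 3; C(2,0) = 1
Product: 3 × 1 = 3 ≡ 3 (mod 11)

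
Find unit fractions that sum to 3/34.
1/12 + 1/204

Greedy algorithm:
3/34: ceiling(34/3) = 12, use 1/12
1/204: ceiling(204/1) = 204, use 1/204
Result: 3/34 = 1/12 + 1/204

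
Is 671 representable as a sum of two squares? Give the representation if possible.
Not possible

Factorization: 671 = 11 × 61
By Fermat: n is sum of two squares iff every prime p ≡ 3 (mod 4) appears to even power.
Prime(s) ≡ 3 (mod 4) with odd exponent: [(11, 1)]
Therefore 671 cannot be expressed as a² + b².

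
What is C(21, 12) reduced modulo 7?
0

Using Lucas' theorem:
Write n=21 and k=12 in base 7:
n in base 7: [3, 0]
k in base 7: [1, 5]
C(21,12) mod 7 = ∏ C(n_i, k_i) mod 7
Digit binomials (mod 7): C(3,1) = 3; C(0,5) = 0 (k_i > n_i)
Product: 3 × 0 = 0 ≡ 0 (mod 7)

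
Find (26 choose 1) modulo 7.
5

Using Lucas' theorem:
Write n=26 and k=1 in base 7:
n in base 7: [3, 5]
k in base 7: [0, 1]
C(26,1) mod 7 = ∏ C(n_i, k_i) mod 7
Digit binomials (mod 7): C(3,0) = 1; C(5,1) = 5
Product: 1 × 5 = 5 ≡ 5 (mod 7)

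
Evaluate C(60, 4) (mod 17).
7

Using Lucas' theorem:
Write n=60 and k=4 in base 17:
n in base 17: [3, 9]
k in base 17: [0, 4]
C(60,4) mod 17 = ∏ C(n_i, k_i) mod 17
Digit binomials (mod 17): C(3,0) = 1; C(9,4) = 126 ≡ 7
Product: 1 × 7 = 7 ≡ 7 (mod 17)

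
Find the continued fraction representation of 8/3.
[2; 1, 2]

Euclidean algorithm steps:
8 = 2 × 3 + 2
3 = 1 × 2 + 1
2 = 2 × 1 + 0
Continued fraction: [2; 1, 2]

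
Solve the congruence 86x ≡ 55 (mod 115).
x ≡ 10 (mod 115)

gcd(86, 115) = 1, which divides 55, so solutions exist.
Find 86^(-1) mod 115 by the extended Euclidean algorithm:
115 = 1 × 86 + 29  ⟹  29 = (1)·115 + (-1)·86
86 = 2 × 29 + 28  ⟹  28 = (-2)·115 + (3)·86
29 = 1 × 28 + 1  ⟹  1 = (3)·115 + (-4)·86
So (-4)·86 ≡ 1 (mod 115), i.e. 86^(-1) ≡ -4 ≡ 111 (mod 115).
x ≡ 111 × 55 = 6105 ≡ 10 (mod 115).
Check: 86 × 10 = 860 ≡ 55 (mod 115).
Unique solution: x ≡ 10 (mod 115)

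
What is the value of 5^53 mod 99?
92

Repeated squaring. Binary of 53 = 110101.
5^1 ≡ 5 (mod 99); 5^2 ≡ 25 (mod 99); 5^4 ≡ 31 (mod 99); 5^8 ≡ 70 (mod 99); 5^16 ≡ 49 (mod 99); 5^32 ≡ 25 (mod 99)
5^53 = 5^1 × 5^4 × 5^16 × 5^32 ≡ 92 (mod 99)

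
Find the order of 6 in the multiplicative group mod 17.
16

17 is prime, so ord(6) divides φ(17) = 16.
Divisors of 16: 1, 2, 4, 8, 16.
Repeated squaring: 6^1 ≡ 6, 6^2 ≡ 2, 6^4 ≡ 4, 6^8 ≡ 16, 6^16 ≡ 1 (mod 17).
Test 6^d mod 17 for each divisor d in increasing order:
6^1 ≡ 6
6^2 ≡ 2
6^4 ≡ 4
6^8 ≡ 16
6^16 ≡ 1  ← first divisor giving 1
The order is 16.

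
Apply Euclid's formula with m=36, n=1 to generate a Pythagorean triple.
(1295, 72, 1297)

Euclid's formula: a = m² - n², b = 2mn, c = m² + n²
m = 36, n = 1
a = 36² - 1² = 1296 - 1 = 1295
b = 2 × 36 × 1 = 72
c = 36² + 1² = 1296 + 1 = 1297
Verification: 1295² + 72² = 1677025 + 5184 = 1682209 = 1297² ✓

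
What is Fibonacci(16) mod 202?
179

Matrix identity: Q^n = [[F_(n+1), F_n], [F_n, F_(n-1)]] with Q = [[1,1],[1,0]].
n = 16 = 10000₂. Square-and-multiply, entries mod 202:
Q^1 = [[1,1],[1,0]]
Q^2 = (Q^1)² = [[2,1],[1,1]]
Q^4 = (Q^2)² = [[5,3],[3,2]]
Q^8 = (Q^4)² = [[34,21],[21,13]]
Q^16 = (Q^8)² = [[183,179],[179,4]]
F_16 mod 202 = Q^16[0][1] = 179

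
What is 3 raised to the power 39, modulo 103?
37

Repeated squaring. Binary of 39 = 100111.
3^1 ≡ 3 (mod 103); 3^2 ≡ 9 (mod 103); 3^4 ≡ 81 (mod 103); 3^8 ≡ 72 (mod 103); 3^16 ≡ 34 (mod 103); 3^32 ≡ 23 (mod 103)
3^39 = 3^1 × 3^2 × 3^4 × 3^32 ≡ 37 (mod 103)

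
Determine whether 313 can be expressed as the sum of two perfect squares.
12² + 13² (a=12, b=13)

Factorization: 313 = 313
By Fermat: n is sum of two squares iff every prime p ≡ 3 (mod 4) appears to even power.
All primes ≡ 3 (mod 4) appear to even power.
Search a = 0, 1, 2, … for 313 - a² a perfect square: first hit at a = 12: 313 - 144 = 169 = 13².
313 = 12² + 13² = 144 + 169 ✓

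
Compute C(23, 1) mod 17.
6

Using Lucas' theorem:
Write n=23 and k=1 in base 17:
n in base 17: [1, 6]
k in base 17: [0, 1]
C(23,1) mod 17 = ∏ C(n_i, k_i) mod 17
Digit binomials (mod 17): C(1,0) = 1; C(6,1) = 6
Product: 1 × 6 = 6 ≡ 6 (mod 17)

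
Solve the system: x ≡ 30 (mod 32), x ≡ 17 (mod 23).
638

Using Chinese Remainder Theorem:
M = 32 × 23 = 736
M1 = 23, M2 = 32
y1 = 23^(-1) mod 32 = 7
y2 = 32^(-1) mod 23 = 18
x = (30×23×7 + 17×32×18) mod 736 = 638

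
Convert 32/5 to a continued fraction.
[6; 2, 2]

Euclidean algorithm steps:
32 = 6 × 5 + 2
5 = 2 × 2 + 1
2 = 2 × 1 + 0
Continued fraction: [6; 2, 2]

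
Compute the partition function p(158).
88751778802

p(n) counts ways to write n as a sum of positive integers (order ignored).
Euler's pentagonal recurrence: p(k) = p(k-1) + p(k-2) - p(k-5) - p(k-7) + p(k-12) + p(k-15) - ... (offsets j(3j∓1)/2, signs ++--, p(0)=1, p(<0)=0).
DP table for k = 0..157: p(0)=1, p(1)=1, p(2)=2, p(3)=3, p(4)=5, p(5)=7, p(6)=11, p(7)=15, p(8)=22, p(9)=30, p(10)=42, p(11)=56, p(12)=77, p(13)=101, p(14)=135, p(15)=176, p(16)=231, p(17)=297, p(18)=385, p(19)=490, p(20)=627, p(21)=792, p(22)=1002, p(23)=1255, p(24)=1575, p(25)=1958, p(26)=2436, p(27)=3010, p(28)=3718, p(29)=4565, p(30)=5604, p(31)=6842, p(32)=8349, p(33)=10143, p(34)=12310, p(35)=14883, p(36)=17977, p(37)=21637, p(38)=26015, p(39)=31185, p(40)=37338, p(41)=44583, p(42)=53174, p(43)=63261, p(44)=75175, p(45)=89134, p(46)=105558, p(47)=124754, p(48)=147273, p(49)=173525, p(50)=204226, p(51)=239943, p(52)=281589, p(53)=329931, p(54)=386155, p(55)=451276, p(56)=526823, p(57)=614154, p(58)=715220, p(59)=831820, p(60)=966467, p(61)=1121505, p(62)=1300156, p(63)=1505499, p(64)=1741630, p(65)=2012558, p(66)=2323520, p(67)=2679689, p(68)=3087735, p(69)=3554345, p(70)=4087968, p(71)=4697205, p(72)=5392783, p(73)=6185689, p(74)=7089500, p(75)=8118264, p(76)=9289091, p(77)=10619863, p(78)=12132164, p(79)=13848650, p(80)=15796476, p(81)=18004327, p(82)=20506255, p(83)=23338469, p(84)=26543660, p(85)=30167357, p(86)=34262962, p(87)=38887673, p(88)=44108109, p(89)=49995925, p(90)=56634173, p(91)=64112359, p(92)=72533807, p(93)=82010177, p(94)=92669720, p(95)=104651419, p(96)=118114304, p(97)=133230930, p(98)=150198136, p(99)=169229875, p(100)=190569292, p(101)=214481126, p(102)=241265379, p(103)=271248950, p(104)=304801365, p(105)=342325709, p(106)=384276336, p(107)=431149389, p(108)=483502844, p(109)=541946240, p(110)=607163746, p(111)=679903203, p(112)=761002156, p(113)=851376628, p(114)=952050665, p(115)=1064144451, p(116)=1188908248, p(117)=1327710076, p(118)=1482074143, p(119)=1653668665, p(120)=1844349560, p(121)=2056148051, p(122)=2291320912, p(123)=2552338241, p(124)=2841940500, p(125)=3163127352, p(126)=3519222692, p(127)=3913864295, p(128)=4351078600, p(129)=4835271870, p(130)=5371315400, p(131)=5964539504, p(132)=6620830889, p(133)=7346629512, p(134)=8149040695, p(135)=9035836076, p(136)=10015581680, p(137)=11097645016, p(138)=12292341831, p(139)=13610949895, p(140)=15065878135, p(141)=16670689208, p(142)=18440293320, p(143)=20390982757, p(144)=22540654445, p(145)=24908858009, p(146)=27517052599, p(147)=30388671978, p(148)=33549419497, p(149)=37027355200, p(150)=40853235313, p(151)=45060624582, p(152)=49686288421, p(153)=54770336324, p(154)=60356673280, p(155)=66493182097, p(156)=73232243759, p(157)=80630964769.
Final step: p(158) = p(157) + p(156) - p(153) - p(151) + p(146) + p(143) - p(136) - p(132) + p(123) + p(118) - p(107) - p(101) + p(88) + p(81) - p(66) - p(58) + p(41) + p(32) - p(13) - p(3)
= 80630964769 + 73232243759 - 54770336324 - 45060624582 + 27517052599 + 20390982757 - 10015581680 - 6620830889 + 2552338241 + 1482074143 - 431149389 - 214481126 + 44108109 + 18004327 - 2323520 - 715220 + 44583 + 8349 - 101 - 3
= 88751778802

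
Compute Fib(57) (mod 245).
97

Matrix identity: Q^n = [[F_(n+1), F_n], [F_n, F_(n-1)]] with Q = [[1,1],[1,0]].
n = 57 = 111001₂. Square-and-multiply, entries mod 245:
Q^1 = [[1,1],[1,0]]
Q^3 = (Q^1)²·Q = [[3,2],[2,1]]
Q^7 = (Q^3)²·Q = [[21,13],[13,8]]
Q^14 = (Q^7)² = [[120,132],[132,233]]
Q^28 = (Q^14)² = [[219,46],[46,173]]
Q^57 = (Q^28)²·Q = [[244,97],[97,147]]
F_57 mod 245 = Q^57[0][1] = 97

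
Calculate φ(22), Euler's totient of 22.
10

22 = 2 × 11
φ(n) = n × ∏(1 - 1/p) for each prime p dividing n
φ(22) = 22 × (1 - 1/2) × (1 - 1/11) = 10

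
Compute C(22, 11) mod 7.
0

Using Lucas' theorem:
Write n=22 and k=11 in base 7:
n in base 7: [3, 1]
k in base 7: [1, 4]
C(22,11) mod 7 = ∏ C(n_i, k_i) mod 7
Digit binomials (mod 7): C(3,1) = 3; C(1,4) = 0 (k_i > n_i)
Product: 3 × 0 = 0 ≡ 0 (mod 7)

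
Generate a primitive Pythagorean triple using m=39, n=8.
(1457, 624, 1585)

Euclid's formula: a = m² - n², b = 2mn, c = m² + n²
m = 39, n = 8
a = 39² - 8² = 1521 - 64 = 1457
b = 2 × 39 × 8 = 624
c = 39² + 8² = 1521 + 64 = 1585
Verification: 1457² + 624² = 2122849 + 389376 = 2512225 = 1585² ✓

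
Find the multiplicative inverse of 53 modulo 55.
27

gcd(53, 55) = 1, so the inverse exists.
Extended Euclidean algorithm on (55, 53):
55 = 1 × 53 + 2  ⟹  2 = (1)·55 + (-1)·53
53 = 26 × 2 + 1  ⟹  1 = (-26)·55 + (27)·53
So (27)·53 ≡ 1 (mod 55), i.e. 53^(-1) ≡ 27 (mod 55).
Check: 53 × 27 = 1431 ≡ 1 (mod 55)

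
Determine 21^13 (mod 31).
22

Repeated squaring. Binary of 13 = 1101.
21^1 ≡ 21 (mod 31); 21^2 ≡ 7 (mod 31); 21^4 ≡ 18 (mod 31); 21^8 ≡ 14 (mod 31)
21^13 = 21^1 × 21^4 × 21^8 ≡ 22 (mod 31)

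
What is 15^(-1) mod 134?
9

gcd(15, 134) = 1, so the inverse exists.
Extended Euclidean algorithm on (134, 15):
134 = 8 × 15 + 14  ⟹  14 = (1)·134 + (-8)·15
15 = 1 × 14 + 1  ⟹  1 = (-1)·134 + (9)·15
So (9)·15 ≡ 1 (mod 134), i.e. 15^(-1) ≡ 9 (mod 134).
Check: 15 × 9 = 135 ≡ 1 (mod 134)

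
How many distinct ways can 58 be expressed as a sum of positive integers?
715220

p(n) counts ways to write n as a sum of positive integers (order ignored).
Euler's pentagonal recurrence: p(k) = p(k-1) + p(k-2) - p(k-5) - p(k-7) + p(k-12) + p(k-15) - ... (offsets j(3j∓1)/2, signs ++--, p(0)=1, p(<0)=0).
DP table for k = 0..57: p(0)=1, p(1)=1, p(2)=2, p(3)=3, p(4)=5, p(5)=7, p(6)=11, p(7)=15, p(8)=22, p(9)=30, p(10)=42, p(11)=56, p(12)=77, p(13)=101, p(14)=135, p(15)=176, p(16)=231, p(17)=297, p(18)=385, p(19)=490, p(20)=627, p(21)=792, p(22)=1002, p(23)=1255, p(24)=1575, p(25)=1958, p(26)=2436, p(27)=3010, p(28)=3718, p(29)=4565, p(30)=5604, p(31)=6842, p(32)=8349, p(33)=10143, p(34)=12310, p(35)=14883, p(36)=17977, p(37)=21637, p(38)=26015, p(39)=31185, p(40)=37338, p(41)=44583, p(42)=53174, p(43)=63261, p(44)=75175, p(45)=89134, p(46)=105558, p(47)=124754, p(48)=147273, p(49)=173525, p(50)=204226, p(51)=239943, p(52)=281589, p(53)=329931, p(54)=386155, p(55)=451276, p(56)=526823, p(57)=614154.
Final step: p(58) = p(57) + p(56) - p(53) - p(51) + p(46) + p(43) - p(36) - p(32) + p(23) + p(18) - p(7) - p(1)
= 614154 + 526823 - 329931 - 239943 + 105558 + 63261 - 17977 - 8349 + 1255 + 385 - 15 - 1
= 715220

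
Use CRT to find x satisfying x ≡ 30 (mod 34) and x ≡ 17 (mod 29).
336

Using Chinese Remainder Theorem:
M = 34 × 29 = 986
M1 = 29, M2 = 34
y1 = 29^(-1) mod 34 = 27
y2 = 34^(-1) mod 29 = 6
x = (30×29×27 + 17×34×6) mod 986 = 336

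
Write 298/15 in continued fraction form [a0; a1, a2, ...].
[19; 1, 6, 2]

Euclidean algorithm steps:
298 = 19 × 15 + 13
15 = 1 × 13 + 2
13 = 6 × 2 + 1
2 = 2 × 1 + 0
Continued fraction: [19; 1, 6, 2]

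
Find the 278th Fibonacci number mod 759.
428

Matrix identity: Q^n = [[F_(n+1), F_n], [F_n, F_(n-1)]] with Q = [[1,1],[1,0]].
n = 278 = 100010110₂. Square-and-multiply, entries mod 759:
Q^1 = [[1,1],[1,0]]
Q^2 = (Q^1)² = [[2,1],[1,1]]
Q^4 = (Q^2)² = [[5,3],[3,2]]
Q^8 = (Q^4)² = [[34,21],[21,13]]
Q^17 = (Q^8)²·Q = [[307,79],[79,228]]
Q^34 = (Q^17)² = [[302,520],[520,541]]
Q^69 = (Q^34)²·Q = [[737,320],[320,417]]
Q^139 = (Q^69)²·Q = [[66,419],[419,406]]
Q^278 = (Q^139)² = [[34,428],[428,365]]
F_278 mod 759 = Q^278[0][1] = 428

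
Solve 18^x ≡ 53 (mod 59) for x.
14

Baby-step giant-step with step n = ⌈√59⌉ = 8.
Baby steps 18^j mod 59 (j:value) for j=0..7: 0:1, 1:18, 2:29, 3:50, 4:15, 5:34, 6:22, 7:42.
Giant-step multiplier: 18^(-8) ≡ 18^(58-8) = 18^50 ≡ 16 (mod 59).
Giant steps γ_i = 53·16^i mod 59: γ_0=53, γ_1=22 (in table at j=6).
x = i·n + j = 1·8 + 6 = 14.
Check: 18^14 ≡ 53 (mod 59).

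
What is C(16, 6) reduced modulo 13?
0

Using Lucas' theorem:
Write n=16 and k=6 in base 13:
n in base 13: [1, 3]
k in base 13: [0, 6]
C(16,6) mod 13 = ∏ C(n_i, k_i) mod 13
Digit binomials (mod 13): C(1,0) = 1; C(3,6) = 0 (k_i > n_i)
Product: 1 × 0 = 0 ≡ 0 (mod 13)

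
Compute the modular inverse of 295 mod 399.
211

gcd(295, 399) = 1, so the inverse exists.
Extended Euclidean algorithm on (399, 295):
399 = 1 × 295 + 104  ⟹  104 = (1)·399 + (-1)·295
295 = 2 × 104 + 87  ⟹  87 = (-2)·399 + (3)·295
104 = 1 × 87 + 17  ⟹  17 = (3)·399 + (-4)·295
87 = 5 × 17 + 2  ⟹  2 = (-17)·399 + (23)·295
17 = 8 × 2 + 1  ⟹  1 = (139)·399 + (-188)·295
So (-188)·295 ≡ 1 (mod 399), i.e. 295^(-1) ≡ -188 ≡ 211 (mod 399).
Check: 295 × 211 = 62245 ≡ 1 (mod 399)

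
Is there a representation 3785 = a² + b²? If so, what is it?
8² + 61² (a=8, b=61)

Factorization: 3785 = 5 × 757
By Fermat: n is sum of two squares iff every prime p ≡ 3 (mod 4) appears to even power.
All primes ≡ 3 (mod 4) appear to even power.
Search a = 0, 1, 2, … for 3785 - a² a perfect square: first hit at a = 8: 3785 - 64 = 3721 = 61².
3785 = 8² + 61² = 64 + 3721 ✓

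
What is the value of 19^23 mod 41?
29

Repeated squaring. Binary of 23 = 10111.
19^1 ≡ 19 (mod 41); 19^2 ≡ 33 (mod 41); 19^4 ≡ 23 (mod 41); 19^8 ≡ 37 (mod 41); 19^16 ≡ 16 (mod 41)
19^23 = 19^1 × 19^2 × 19^4 × 19^16 ≡ 29 (mod 41)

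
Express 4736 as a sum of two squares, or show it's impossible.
40² + 56² (a=40, b=56)

Factorization: 4736 = 2^7 × 37
By Fermat: n is sum of two squares iff every prime p ≡ 3 (mod 4) appears to even power.
All primes ≡ 3 (mod 4) appear to even power.
Search a = 0, 1, 2, … for 4736 - a² a perfect square: first hit at a = 40: 4736 - 1600 = 3136 = 56².
4736 = 40² + 56² = 1600 + 3136 ✓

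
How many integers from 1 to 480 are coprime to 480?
128

480 = 2^5 × 3 × 5
φ(n) = n × ∏(1 - 1/p) for each prime p dividing n
φ(480) = 480 × (1 - 1/2) × (1 - 1/3) × (1 - 1/5) = 128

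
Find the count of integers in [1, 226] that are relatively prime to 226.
112

226 = 2 × 113
φ(n) = n × ∏(1 - 1/p) for each prime p dividing n
φ(226) = 226 × (1 - 1/2) × (1 - 1/113) = 112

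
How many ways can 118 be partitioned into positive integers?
1482074143

p(n) counts ways to write n as a sum of positive integers (order ignored).
Euler's pentagonal recurrence: p(k) = p(k-1) + p(k-2) - p(k-5) - p(k-7) + p(k-12) + p(k-15) - ... (offsets j(3j∓1)/2, signs ++--, p(0)=1, p(<0)=0).
DP table for k = 0..117: p(0)=1, p(1)=1, p(2)=2, p(3)=3, p(4)=5, p(5)=7, p(6)=11, p(7)=15, p(8)=22, p(9)=30, p(10)=42, p(11)=56, p(12)=77, p(13)=101, p(14)=135, p(15)=176, p(16)=231, p(17)=297, p(18)=385, p(19)=490, p(20)=627, p(21)=792, p(22)=1002, p(23)=1255, p(24)=1575, p(25)=1958, p(26)=2436, p(27)=3010, p(28)=3718, p(29)=4565, p(30)=5604, p(31)=6842, p(32)=8349, p(33)=10143, p(34)=12310, p(35)=14883, p(36)=17977, p(37)=21637, p(38)=26015, p(39)=31185, p(40)=37338, p(41)=44583, p(42)=53174, p(43)=63261, p(44)=75175, p(45)=89134, p(46)=105558, p(47)=124754, p(48)=147273, p(49)=173525, p(50)=204226, p(51)=239943, p(52)=281589, p(53)=329931, p(54)=386155, p(55)=451276, p(56)=526823, p(57)=614154, p(58)=715220, p(59)=831820, p(60)=966467, p(61)=1121505, p(62)=1300156, p(63)=1505499, p(64)=1741630, p(65)=2012558, p(66)=2323520, p(67)=2679689, p(68)=3087735, p(69)=3554345, p(70)=4087968, p(71)=4697205, p(72)=5392783, p(73)=6185689, p(74)=7089500, p(75)=8118264, p(76)=9289091, p(77)=10619863, p(78)=12132164, p(79)=13848650, p(80)=15796476, p(81)=18004327, p(82)=20506255, p(83)=23338469, p(84)=26543660, p(85)=30167357, p(86)=34262962, p(87)=38887673, p(88)=44108109, p(89)=49995925, p(90)=56634173, p(91)=64112359, p(92)=72533807, p(93)=82010177, p(94)=92669720, p(95)=104651419, p(96)=118114304, p(97)=133230930, p(98)=150198136, p(99)=169229875, p(100)=190569292, p(101)=214481126, p(102)=241265379, p(103)=271248950, p(104)=304801365, p(105)=342325709, p(106)=384276336, p(107)=431149389, p(108)=483502844, p(109)=541946240, p(110)=607163746, p(111)=679903203, p(112)=761002156, p(113)=851376628, p(114)=952050665, p(115)=1064144451, p(116)=1188908248, p(117)=1327710076.
Final step: p(118) = p(117) + p(116) - p(113) - p(111) + p(106) + p(103) - p(96) - p(92) + p(83) + p(78) - p(67) - p(61) + p(48) + p(41) - p(26) - p(18) + p(1)
= 1327710076 + 1188908248 - 851376628 - 679903203 + 384276336 + 271248950 - 118114304 - 72533807 + 23338469 + 12132164 - 2679689 - 1121505 + 147273 + 44583 - 2436 - 385 + 1
= 1482074143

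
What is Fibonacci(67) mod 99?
68

Matrix identity: Q^n = [[F_(n+1), F_n], [F_n, F_(n-1)]] with Q = [[1,1],[1,0]].
n = 67 = 1000011₂. Square-and-multiply, entries mod 99:
Q^1 = [[1,1],[1,0]]
Q^2 = (Q^1)² = [[2,1],[1,1]]
Q^4 = (Q^2)² = [[5,3],[3,2]]
Q^8 = (Q^4)² = [[34,21],[21,13]]
Q^16 = (Q^8)² = [[13,96],[96,16]]
Q^33 = (Q^16)²·Q = [[91,79],[79,12]]
Q^67 = (Q^33)²·Q = [[87,68],[68,19]]
F_67 mod 99 = Q^67[0][1] = 68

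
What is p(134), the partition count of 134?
8149040695

p(n) counts ways to write n as a sum of positive integers (order ignored).
Euler's pentagonal recurrence: p(k) = p(k-1) + p(k-2) - p(k-5) - p(k-7) + p(k-12) + p(k-15) - ... (offsets j(3j∓1)/2, signs ++--, p(0)=1, p(<0)=0).
DP table for k = 0..133: p(0)=1, p(1)=1, p(2)=2, p(3)=3, p(4)=5, p(5)=7, p(6)=11, p(7)=15, p(8)=22, p(9)=30, p(10)=42, p(11)=56, p(12)=77, p(13)=101, p(14)=135, p(15)=176, p(16)=231, p(17)=297, p(18)=385, p(19)=490, p(20)=627, p(21)=792, p(22)=1002, p(23)=1255, p(24)=1575, p(25)=1958, p(26)=2436, p(27)=3010, p(28)=3718, p(29)=4565, p(30)=5604, p(31)=6842, p(32)=8349, p(33)=10143, p(34)=12310, p(35)=14883, p(36)=17977, p(37)=21637, p(38)=26015, p(39)=31185, p(40)=37338, p(41)=44583, p(42)=53174, p(43)=63261, p(44)=75175, p(45)=89134, p(46)=105558, p(47)=124754, p(48)=147273, p(49)=173525, p(50)=204226, p(51)=239943, p(52)=281589, p(53)=329931, p(54)=386155, p(55)=451276, p(56)=526823, p(57)=614154, p(58)=715220, p(59)=831820, p(60)=966467, p(61)=1121505, p(62)=1300156, p(63)=1505499, p(64)=1741630, p(65)=2012558, p(66)=2323520, p(67)=2679689, p(68)=3087735, p(69)=3554345, p(70)=4087968, p(71)=4697205, p(72)=5392783, p(73)=6185689, p(74)=7089500, p(75)=8118264, p(76)=9289091, p(77)=10619863, p(78)=12132164, p(79)=13848650, p(80)=15796476, p(81)=18004327, p(82)=20506255, p(83)=23338469, p(84)=26543660, p(85)=30167357, p(86)=34262962, p(87)=38887673, p(88)=44108109, p(89)=49995925, p(90)=56634173, p(91)=64112359, p(92)=72533807, p(93)=82010177, p(94)=92669720, p(95)=104651419, p(96)=118114304, p(97)=133230930, p(98)=150198136, p(99)=169229875, p(100)=190569292, p(101)=214481126, p(102)=241265379, p(103)=271248950, p(104)=304801365, p(105)=342325709, p(106)=384276336, p(107)=431149389, p(108)=483502844, p(109)=541946240, p(110)=607163746, p(111)=679903203, p(112)=761002156, p(113)=851376628, p(114)=952050665, p(115)=1064144451, p(116)=1188908248, p(117)=1327710076, p(118)=1482074143, p(119)=1653668665, p(120)=1844349560, p(121)=2056148051, p(122)=2291320912, p(123)=2552338241, p(124)=2841940500, p(125)=3163127352, p(126)=3519222692, p(127)=3913864295, p(128)=4351078600, p(129)=4835271870, p(130)=5371315400, p(131)=5964539504, p(132)=6620830889, p(133)=7346629512.
Final step: p(134) = p(133) + p(132) - p(129) - p(127) + p(122) + p(119) - p(112) - p(108) + p(99) + p(94) - p(83) - p(77) + p(64) + p(57) - p(42) - p(34) + p(17) + p(8)
= 7346629512 + 6620830889 - 4835271870 - 3913864295 + 2291320912 + 1653668665 - 761002156 - 483502844 + 169229875 + 92669720 - 23338469 - 10619863 + 1741630 + 614154 - 53174 - 12310 + 297 + 22
= 8149040695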